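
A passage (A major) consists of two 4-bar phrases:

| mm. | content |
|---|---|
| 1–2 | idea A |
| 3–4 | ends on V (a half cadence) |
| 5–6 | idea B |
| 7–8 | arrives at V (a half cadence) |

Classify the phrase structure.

phrase group

The second phrase closes with a half cadence, which is not stronger than the first phrase's half cadence; without a weak→strong cadential pair there is no antecedent–consequent relationship, so this is a phrase group rather than a period.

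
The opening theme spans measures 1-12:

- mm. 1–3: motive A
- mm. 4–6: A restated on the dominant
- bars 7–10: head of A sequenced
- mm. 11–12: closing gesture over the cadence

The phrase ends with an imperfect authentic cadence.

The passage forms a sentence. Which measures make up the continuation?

measures 7–12

After the presentation (measures 1-6), the continuation covers the fragmentation through the cadence: mm. 7–12.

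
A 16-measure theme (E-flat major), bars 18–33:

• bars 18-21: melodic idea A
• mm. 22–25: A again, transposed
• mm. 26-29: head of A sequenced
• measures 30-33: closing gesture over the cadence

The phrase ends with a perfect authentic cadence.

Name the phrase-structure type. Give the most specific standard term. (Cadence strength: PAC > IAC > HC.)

sentence

Basic idea (mm. 18–21) + its repetition (measures 22–25) form the presentation; fragmentation and cadence (measures 26–33) form the continuation — the 16-bar whole is a sentence.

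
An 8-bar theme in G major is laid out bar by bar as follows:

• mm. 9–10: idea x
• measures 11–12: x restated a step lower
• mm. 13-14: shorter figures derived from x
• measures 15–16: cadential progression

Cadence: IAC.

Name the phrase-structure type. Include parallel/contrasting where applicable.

sentence

Basic idea (measures 9-10) + its repetition (mm. 11–12) form the presentation; fragmentation and cadence (mm. 13–16) form the continuation — the 8-bar whole is a sentence.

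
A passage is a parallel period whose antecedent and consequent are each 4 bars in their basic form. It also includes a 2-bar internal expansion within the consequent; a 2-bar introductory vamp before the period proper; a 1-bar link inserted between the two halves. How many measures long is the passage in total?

13 measures

Basic parallel period: 4 + 4 = 8 bars.
8 (basic form) + 2 (internal expansion) + 2 (introduction) + 1 (link) = 13.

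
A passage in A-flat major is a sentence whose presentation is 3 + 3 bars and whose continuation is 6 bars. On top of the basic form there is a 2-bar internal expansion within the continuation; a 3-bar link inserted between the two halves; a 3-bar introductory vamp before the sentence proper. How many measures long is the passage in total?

20 measures

Basic sentence: 3 + 3 + 6 = 12 bars.
12 (basic form) + 2 (internal expansion) + 3 (link) + 3 (introduction) = 20.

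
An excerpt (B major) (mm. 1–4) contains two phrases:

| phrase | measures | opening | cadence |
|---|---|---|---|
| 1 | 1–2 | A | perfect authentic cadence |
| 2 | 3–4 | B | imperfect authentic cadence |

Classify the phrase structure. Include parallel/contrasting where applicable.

The second phrase closes with an imperfect authentic cadence, which is not stronger than the first phrase's perfect authentic cadence; without a weak→strong cadential pair there is no antecedent–consequent relationship, so this is a phrase group rather than a period.

phrase group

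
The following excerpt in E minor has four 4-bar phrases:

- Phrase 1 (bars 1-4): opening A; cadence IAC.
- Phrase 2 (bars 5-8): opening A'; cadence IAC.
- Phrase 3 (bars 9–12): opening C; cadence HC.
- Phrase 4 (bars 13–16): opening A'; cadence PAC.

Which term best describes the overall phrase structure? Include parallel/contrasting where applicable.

contrasting double period

Four phrases in two halves: the first half (mm. 1–8) ends with an imperfect authentic cadence, the second (mm. 9–16) with a perfect authentic cadence — a large antecedent–consequent pair, i.e. a double period.
Phrase 3 begins with different material from phrase 1, making it contrasting.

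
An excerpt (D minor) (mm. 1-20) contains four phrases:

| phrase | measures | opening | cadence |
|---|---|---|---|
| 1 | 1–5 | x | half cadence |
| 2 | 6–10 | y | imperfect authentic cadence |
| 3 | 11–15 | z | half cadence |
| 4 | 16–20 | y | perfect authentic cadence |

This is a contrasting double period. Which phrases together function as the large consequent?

In a double period the first pair of phrases (ending imperfect authentic cadence) is the large antecedent and the second pair (ending perfect authentic cadence) is the large consequent; the consequent is phrases 3 and 4.

phrases 3 and 4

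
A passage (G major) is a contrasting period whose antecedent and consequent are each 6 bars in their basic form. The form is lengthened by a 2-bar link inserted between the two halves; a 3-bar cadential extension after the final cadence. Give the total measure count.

17 measures

Basic contrasting period: 6 + 6 = 12 bars.
12 (basic form) + 2 (link) + 3 (cadential extension) = 17.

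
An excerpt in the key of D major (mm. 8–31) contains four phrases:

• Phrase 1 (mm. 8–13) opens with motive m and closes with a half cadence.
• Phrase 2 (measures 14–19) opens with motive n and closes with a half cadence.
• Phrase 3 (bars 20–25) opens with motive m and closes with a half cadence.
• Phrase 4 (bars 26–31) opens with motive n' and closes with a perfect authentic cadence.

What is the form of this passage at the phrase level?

Four phrases in two halves: the first half (mm. 8–19) ends with a half cadence, the second (measures 20–31) with a perfect authentic cadence — a large antecedent–consequent pair, i.e. a double period.
Phrase 3 begins with the same material as phrase 1, making it parallel.

parallel double period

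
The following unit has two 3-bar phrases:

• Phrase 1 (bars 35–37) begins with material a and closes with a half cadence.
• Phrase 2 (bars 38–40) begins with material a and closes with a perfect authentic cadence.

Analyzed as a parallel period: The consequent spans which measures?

The antecedent is the phrase ending with the weaker cadence (half cadence, phrase 1) and the consequent the one ending more conclusively (perfect authentic cadence, phrase 2); the consequent is mm. 38-40.

measures 38–40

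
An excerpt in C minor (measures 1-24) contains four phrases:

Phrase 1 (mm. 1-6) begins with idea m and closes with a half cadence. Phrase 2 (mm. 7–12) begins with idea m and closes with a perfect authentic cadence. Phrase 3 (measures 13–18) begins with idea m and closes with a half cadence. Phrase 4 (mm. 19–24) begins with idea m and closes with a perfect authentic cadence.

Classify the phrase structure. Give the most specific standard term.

repeated period

The cadence pattern HC–PAC–HC–PAC is weak–strong twice, and phrases 3–4 restate phrases 1–2: a period heard twice, not a double period (which would end weakly at phrase 2).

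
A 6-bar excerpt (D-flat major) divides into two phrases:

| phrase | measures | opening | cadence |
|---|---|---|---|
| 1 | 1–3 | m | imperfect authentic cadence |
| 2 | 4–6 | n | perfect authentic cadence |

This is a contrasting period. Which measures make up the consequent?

The phrase ending with the weaker cadence (imperfect authentic cadence) is the antecedent; the one ending more conclusively (perfect authentic cadence) is the consequent. The consequent is measures 4–6.

measures 4–6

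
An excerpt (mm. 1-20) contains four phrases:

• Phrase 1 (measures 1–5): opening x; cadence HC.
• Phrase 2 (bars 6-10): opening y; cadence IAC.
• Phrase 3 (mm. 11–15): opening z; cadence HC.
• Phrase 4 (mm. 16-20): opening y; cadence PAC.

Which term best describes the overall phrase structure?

Four phrases in two halves: the first half (measures 1–10) ends with an imperfect authentic cadence, the second (mm. 11-20) with a perfect authentic cadence — a large antecedent–consequent pair, i.e. a double period.
Phrase 3 begins with different material from phrase 1, making it contrasting.

contrasting double period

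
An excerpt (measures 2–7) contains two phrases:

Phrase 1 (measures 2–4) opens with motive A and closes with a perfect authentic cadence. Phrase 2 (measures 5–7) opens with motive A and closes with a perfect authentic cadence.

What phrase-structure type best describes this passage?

repeated phrase

Both phrases have the same opening (A) and the same cadence (perfect authentic cadence): the second is a restatement, not a consequent, so this is a repeated phrase rather than a period.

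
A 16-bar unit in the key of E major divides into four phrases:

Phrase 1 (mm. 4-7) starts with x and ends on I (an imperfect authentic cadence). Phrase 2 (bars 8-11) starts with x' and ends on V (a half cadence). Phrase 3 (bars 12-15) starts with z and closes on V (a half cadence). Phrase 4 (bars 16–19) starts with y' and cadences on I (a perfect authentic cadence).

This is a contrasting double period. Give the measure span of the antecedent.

In a double period the first pair of phrases (ending half cadence) is the large antecedent and the second pair (ending perfect authentic cadence) is the large consequent; the antecedent is measures 4–11.

measures 4–11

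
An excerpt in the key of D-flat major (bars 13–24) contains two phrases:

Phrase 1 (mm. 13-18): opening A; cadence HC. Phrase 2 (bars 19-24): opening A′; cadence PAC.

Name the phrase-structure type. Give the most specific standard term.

parallel period

Phrase 1 ends with a half cadence (weaker) and phrase 2 with a perfect authentic cadence (stronger): antecedent + consequent = a period.
The two phrases open with the same material (A / A′), so the period is parallel.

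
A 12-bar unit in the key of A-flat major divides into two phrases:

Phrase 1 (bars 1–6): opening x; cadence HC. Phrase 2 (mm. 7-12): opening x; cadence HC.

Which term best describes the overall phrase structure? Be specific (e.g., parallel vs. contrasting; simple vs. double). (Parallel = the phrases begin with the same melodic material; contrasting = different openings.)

repeated phrase

Both phrases have the same opening (x) and the same cadence (half cadence): the second is a restatement, not a consequent, so this is a repeated phrase rather than a period.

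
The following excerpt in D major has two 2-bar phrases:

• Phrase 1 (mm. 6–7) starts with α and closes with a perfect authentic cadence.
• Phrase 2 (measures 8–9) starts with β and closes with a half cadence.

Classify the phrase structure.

phrase group

The second phrase closes with a half cadence, which is not stronger than the first phrase's perfect authentic cadence; without a weak→strong cadential pair there is no antecedent–consequent relationship, so this is a phrase group rather than a period.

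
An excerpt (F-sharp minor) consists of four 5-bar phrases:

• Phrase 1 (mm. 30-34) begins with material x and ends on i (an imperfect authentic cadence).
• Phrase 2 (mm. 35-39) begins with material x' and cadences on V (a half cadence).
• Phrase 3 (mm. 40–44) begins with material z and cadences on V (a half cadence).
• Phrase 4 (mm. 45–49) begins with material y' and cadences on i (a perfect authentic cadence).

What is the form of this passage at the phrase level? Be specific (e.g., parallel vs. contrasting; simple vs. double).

contrasting double period

Four phrases in two halves: the first half (mm. 30–39) ends with a half cadence, the second (mm. 40–49) with a perfect authentic cadence — a large antecedent–consequent pair, i.e. a double period.
Phrase 3 begins with different material from phrase 1, making it contrasting.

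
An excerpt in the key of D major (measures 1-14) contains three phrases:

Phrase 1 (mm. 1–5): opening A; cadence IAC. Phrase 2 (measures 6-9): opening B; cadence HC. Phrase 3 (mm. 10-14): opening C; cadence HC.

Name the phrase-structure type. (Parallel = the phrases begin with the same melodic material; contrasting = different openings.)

phrase group

The final phrase closes with a half cadence, which is not stronger than the preceding half cadence; the 3 phrases lack an overall antecedent–consequent design and so form a phrase group.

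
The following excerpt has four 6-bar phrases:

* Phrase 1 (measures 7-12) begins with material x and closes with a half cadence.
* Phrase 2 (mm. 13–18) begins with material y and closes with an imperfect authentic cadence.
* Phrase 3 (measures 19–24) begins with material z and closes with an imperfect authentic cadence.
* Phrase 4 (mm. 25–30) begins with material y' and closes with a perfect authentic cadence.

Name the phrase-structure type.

Four phrases in two halves: the first half (measures 7–18) ends with an imperfect authentic cadence, the second (mm. 19-30) with a perfect authentic cadence — a large antecedent–consequent pair, i.e. a double period.
Phrase 3 begins with different material from phrase 1, making it contrasting.

contrasting double period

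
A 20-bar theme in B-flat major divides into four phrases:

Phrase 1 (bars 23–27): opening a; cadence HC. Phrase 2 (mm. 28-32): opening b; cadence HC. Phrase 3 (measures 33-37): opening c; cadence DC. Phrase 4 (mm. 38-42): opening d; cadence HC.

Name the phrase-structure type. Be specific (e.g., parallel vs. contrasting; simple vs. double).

phrase group

Phrase 4 ends with a half cadence, no stronger than phrase 2's half cadence, so the four phrases do not form a double period; nor do phrases 3–4 duplicate 1–2, so it is not a repeated period. With no phrase reaching a conclusive cadence, the passage is a phrase group.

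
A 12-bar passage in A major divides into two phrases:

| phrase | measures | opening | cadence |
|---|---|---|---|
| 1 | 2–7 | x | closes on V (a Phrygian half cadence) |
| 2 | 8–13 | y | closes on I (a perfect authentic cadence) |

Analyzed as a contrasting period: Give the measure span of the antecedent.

measures 2–7

The antecedent is the phrase ending with the weaker cadence (Phrygian half cadence, phrase 1) and the consequent the one ending more conclusively (perfect authentic cadence, phrase 2); the antecedent is mm. 2–7.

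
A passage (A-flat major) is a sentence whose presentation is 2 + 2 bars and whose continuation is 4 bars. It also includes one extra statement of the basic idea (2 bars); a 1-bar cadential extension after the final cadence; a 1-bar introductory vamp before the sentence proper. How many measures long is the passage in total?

Basic sentence: 2 + 2 + 4 = 8 bars.
8 (basic form) + 2 (extra statement) + 1 (cadential extension) + 1 (introduction) = 12.

12 measures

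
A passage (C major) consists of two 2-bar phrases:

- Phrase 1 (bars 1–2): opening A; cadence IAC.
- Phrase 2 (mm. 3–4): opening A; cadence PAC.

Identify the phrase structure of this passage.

Phrase 1 ends with an imperfect authentic cadence (weaker) and phrase 2 with a perfect authentic cadence (stronger): antecedent + consequent = a period.
The two phrases open with the same material (A / A), so the period is parallel.

parallel period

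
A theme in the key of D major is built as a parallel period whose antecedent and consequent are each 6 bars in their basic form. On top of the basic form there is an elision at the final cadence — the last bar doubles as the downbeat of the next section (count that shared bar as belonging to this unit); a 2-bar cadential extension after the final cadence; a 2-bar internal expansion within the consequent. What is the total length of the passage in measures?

16 measures

Basic parallel period: 6 + 6 = 12 bars.
12 (basic form) + 2 (cadential extension) + 2 (internal expansion) = 16.
The elision shares a bar with the next section but does not change this unit's count.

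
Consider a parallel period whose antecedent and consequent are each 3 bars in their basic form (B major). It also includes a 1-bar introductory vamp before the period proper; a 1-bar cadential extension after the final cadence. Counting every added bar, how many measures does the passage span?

Basic parallel period: 3 + 3 = 6 bars.
6 (basic form) + 1 (introduction) + 1 (cadential extension) = 8.

8 measures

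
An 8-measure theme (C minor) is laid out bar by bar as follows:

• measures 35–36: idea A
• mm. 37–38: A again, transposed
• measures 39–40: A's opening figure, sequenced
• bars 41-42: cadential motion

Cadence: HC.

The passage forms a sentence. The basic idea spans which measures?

The presentation of a sentence is the basic idea (measures 35-36) plus its repetition (mm. 37–38); the basic idea is therefore mm. 35-36.

measures 35–36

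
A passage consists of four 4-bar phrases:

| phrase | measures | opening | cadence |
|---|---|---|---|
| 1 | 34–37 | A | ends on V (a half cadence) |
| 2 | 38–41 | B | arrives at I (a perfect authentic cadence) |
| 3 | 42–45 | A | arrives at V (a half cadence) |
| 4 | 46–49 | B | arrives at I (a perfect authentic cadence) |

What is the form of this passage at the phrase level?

The cadence pattern HC–PAC–HC–PAC is weak–strong twice, and phrases 3–4 restate phrases 1–2: a period heard twice, not a double period (which would end weakly at phrase 2).

repeated period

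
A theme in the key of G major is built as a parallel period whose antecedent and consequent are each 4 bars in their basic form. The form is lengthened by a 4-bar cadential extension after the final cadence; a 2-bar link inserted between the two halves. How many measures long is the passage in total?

14 measures

Basic parallel period: 4 + 4 = 8 bars.
8 (basic form) + 4 (cadential extension) + 2 (link) = 14.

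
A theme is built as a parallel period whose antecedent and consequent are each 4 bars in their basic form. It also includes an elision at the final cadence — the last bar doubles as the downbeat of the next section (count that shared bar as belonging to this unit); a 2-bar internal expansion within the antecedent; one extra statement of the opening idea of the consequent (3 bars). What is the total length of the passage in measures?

Basic parallel period: 4 + 4 = 8 bars.
8 (basic form) + 2 (internal expansion) + 3 (extra statement) = 13.
The elision shares a bar with the next section but does not change this unit's count.

13 measures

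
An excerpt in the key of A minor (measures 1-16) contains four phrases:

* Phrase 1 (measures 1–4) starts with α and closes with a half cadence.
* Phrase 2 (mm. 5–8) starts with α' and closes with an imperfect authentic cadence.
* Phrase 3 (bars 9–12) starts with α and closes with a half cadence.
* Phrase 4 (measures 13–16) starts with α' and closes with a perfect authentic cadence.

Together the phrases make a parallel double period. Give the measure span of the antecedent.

measures 1–8

In a double period the first pair of phrases (ending imperfect authentic cadence) is the large antecedent and the second pair (ending perfect authentic cadence) is the large consequent; the antecedent is measures 1–8.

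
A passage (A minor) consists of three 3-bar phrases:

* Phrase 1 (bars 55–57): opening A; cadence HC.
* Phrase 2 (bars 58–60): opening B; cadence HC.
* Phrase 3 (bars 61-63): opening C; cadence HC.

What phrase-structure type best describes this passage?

phrase group

The final phrase closes with a half cadence, which is not stronger than the preceding half cadence; the 3 phrases lack an overall antecedent–consequent design and so form a phrase group.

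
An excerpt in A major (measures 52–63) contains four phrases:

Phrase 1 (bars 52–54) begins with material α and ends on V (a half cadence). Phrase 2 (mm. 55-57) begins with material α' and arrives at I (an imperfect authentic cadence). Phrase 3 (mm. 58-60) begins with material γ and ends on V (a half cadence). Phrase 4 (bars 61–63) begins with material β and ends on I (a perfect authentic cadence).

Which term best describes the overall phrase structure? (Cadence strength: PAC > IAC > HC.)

Four phrases in two halves: the first half (bars 52-57) ends with an imperfect authentic cadence, the second (measures 58-63) with a perfect authentic cadence — a large antecedent–consequent pair, i.e. a double period.
Phrase 3 begins with different material from phrase 1, making it contrasting.

contrasting double period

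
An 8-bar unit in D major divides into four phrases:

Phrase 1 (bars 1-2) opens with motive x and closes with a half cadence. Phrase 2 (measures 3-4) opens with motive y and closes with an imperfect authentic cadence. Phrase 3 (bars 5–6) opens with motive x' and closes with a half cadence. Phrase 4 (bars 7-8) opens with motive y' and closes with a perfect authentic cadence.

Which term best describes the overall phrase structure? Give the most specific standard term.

Four phrases in two halves: the first half (bars 1-4) ends with an imperfect authentic cadence, the second (mm. 5–8) with a perfect authentic cadence — a large antecedent–consequent pair, i.e. a double period.
Phrase 3 begins with the same material as phrase 1, making it parallel.

parallel double period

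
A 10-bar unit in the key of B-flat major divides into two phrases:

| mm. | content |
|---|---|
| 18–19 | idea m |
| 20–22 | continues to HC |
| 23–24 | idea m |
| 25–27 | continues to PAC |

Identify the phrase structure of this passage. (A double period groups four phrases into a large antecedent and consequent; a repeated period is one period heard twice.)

Phrase 1 ends with a half cadence (weaker) and phrase 2 with a perfect authentic cadence (stronger): antecedent + consequent = a period.
The two phrases open with the same material (m / m), so the period is parallel.

parallel period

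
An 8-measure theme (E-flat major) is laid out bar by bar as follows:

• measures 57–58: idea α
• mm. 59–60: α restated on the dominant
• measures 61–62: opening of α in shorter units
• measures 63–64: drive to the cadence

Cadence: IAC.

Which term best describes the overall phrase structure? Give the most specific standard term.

Basic idea (mm. 57–58) + its repetition (measures 59-60) form the presentation; fragmentation and cadence (bars 61-64) form the continuation — the 8-bar whole is a sentence.

sentence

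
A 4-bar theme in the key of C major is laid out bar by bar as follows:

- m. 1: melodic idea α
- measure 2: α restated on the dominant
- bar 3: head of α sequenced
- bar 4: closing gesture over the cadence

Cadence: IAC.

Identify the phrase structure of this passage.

Basic idea (measure 1) + its repetition (measure 2) form the presentation; fragmentation and cadence (bars 3–4) form the continuation — the 4-bar whole is a sentence.

sentence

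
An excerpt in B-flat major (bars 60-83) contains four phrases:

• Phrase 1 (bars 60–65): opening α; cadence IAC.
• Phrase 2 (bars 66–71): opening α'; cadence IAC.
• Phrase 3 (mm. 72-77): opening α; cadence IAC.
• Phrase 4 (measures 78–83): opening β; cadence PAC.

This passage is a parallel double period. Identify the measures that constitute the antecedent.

In a double period the four phrases pair into a large antecedent (phrases 1–2, ending imperfect authentic cadence) and a large consequent (phrases 3–4, ending perfect authentic cadence). The antecedent spans mm. 60–71.

measures 60–71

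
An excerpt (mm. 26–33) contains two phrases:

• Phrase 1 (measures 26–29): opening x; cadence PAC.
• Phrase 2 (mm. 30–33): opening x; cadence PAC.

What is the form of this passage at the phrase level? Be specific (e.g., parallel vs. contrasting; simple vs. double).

Both phrases have the same opening (x) and the same cadence (perfect authentic cadence): the second is a restatement, not a consequent, so this is a repeated phrase rather than a period.

repeated phrase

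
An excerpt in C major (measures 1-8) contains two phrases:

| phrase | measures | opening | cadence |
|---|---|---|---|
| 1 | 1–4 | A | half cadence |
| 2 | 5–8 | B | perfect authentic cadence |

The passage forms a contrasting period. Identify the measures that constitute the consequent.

The antecedent is the phrase ending with the weaker cadence (half cadence, phrase 1) and the consequent the one ending more conclusively (perfect authentic cadence, phrase 2); the consequent is mm. 5-8.

measures 5–8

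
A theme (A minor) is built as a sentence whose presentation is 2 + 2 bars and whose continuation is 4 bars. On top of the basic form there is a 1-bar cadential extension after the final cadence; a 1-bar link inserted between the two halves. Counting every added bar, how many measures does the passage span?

10 measures

Basic sentence: 2 + 2 + 4 = 8 bars.
8 (basic form) + 1 (cadential extension) + 1 (link) = 10.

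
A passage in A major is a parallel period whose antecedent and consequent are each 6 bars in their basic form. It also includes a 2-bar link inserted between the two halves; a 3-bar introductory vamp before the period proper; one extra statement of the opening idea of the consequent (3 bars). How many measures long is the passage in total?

Basic parallel period: 6 + 6 = 12 bars.
12 (basic form) + 2 (link) + 3 (introduction) + 3 (extra statement) = 20.

20 measures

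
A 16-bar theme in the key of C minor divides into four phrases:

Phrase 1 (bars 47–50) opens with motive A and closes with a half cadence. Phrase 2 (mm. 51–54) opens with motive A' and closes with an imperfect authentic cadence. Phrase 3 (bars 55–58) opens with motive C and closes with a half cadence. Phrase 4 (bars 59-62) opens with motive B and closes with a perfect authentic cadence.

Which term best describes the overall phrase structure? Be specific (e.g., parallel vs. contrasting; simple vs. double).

contrasting double period

Four phrases in two halves: the first half (bars 47-54) ends with an imperfect authentic cadence, the second (measures 55–62) with a perfect authentic cadence — a large antecedent–consequent pair, i.e. a double period.
Phrase 3 begins with different material from phrase 1, making it contrasting.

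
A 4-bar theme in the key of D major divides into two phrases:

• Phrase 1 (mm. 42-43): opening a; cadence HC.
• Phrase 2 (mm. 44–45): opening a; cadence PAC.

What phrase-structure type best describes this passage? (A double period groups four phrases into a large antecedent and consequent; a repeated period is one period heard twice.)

parallel period

Phrase 1 ends with a half cadence (weaker) and phrase 2 with a perfect authentic cadence (stronger): antecedent + consequent = a period.
The two phrases open with the same material (a / a), so the period is parallel.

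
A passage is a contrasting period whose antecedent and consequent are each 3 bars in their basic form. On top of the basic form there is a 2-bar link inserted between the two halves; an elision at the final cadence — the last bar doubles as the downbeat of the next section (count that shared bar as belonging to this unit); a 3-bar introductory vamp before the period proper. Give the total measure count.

Basic contrasting period: 3 + 3 = 6 bars.
6 (basic form) + 2 (link) + 3 (introduction) = 11.
The elision shares a bar with the next section but does not change this unit's count.

11 measures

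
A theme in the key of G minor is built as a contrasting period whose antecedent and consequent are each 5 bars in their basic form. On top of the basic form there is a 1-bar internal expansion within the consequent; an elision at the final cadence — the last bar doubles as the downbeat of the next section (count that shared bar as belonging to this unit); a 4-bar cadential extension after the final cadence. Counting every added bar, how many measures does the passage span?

Basic contrasting period: 5 + 5 = 10 bars.
10 (basic form) + 1 (internal expansion) + 4 (cadential extension) = 15.
The elision shares a bar with the next section but does not change this unit's count.

15 measures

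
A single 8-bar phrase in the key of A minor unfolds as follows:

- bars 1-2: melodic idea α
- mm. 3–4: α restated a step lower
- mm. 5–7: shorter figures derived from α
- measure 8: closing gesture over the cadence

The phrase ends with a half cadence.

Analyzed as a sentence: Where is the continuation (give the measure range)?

After the presentation (measures 1–4), the continuation covers the fragmentation through the cadence: bars 5–8.

measures 5–8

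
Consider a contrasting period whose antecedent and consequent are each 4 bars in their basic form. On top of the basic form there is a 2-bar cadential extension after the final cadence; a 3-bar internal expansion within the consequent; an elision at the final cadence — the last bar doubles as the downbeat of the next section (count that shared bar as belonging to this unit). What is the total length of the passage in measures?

Basic contrasting period: 4 + 4 = 8 bars.
8 (basic form) + 2 (cadential extension) + 3 (internal expansion) = 13.
The elision shares a bar with the next section but does not change this unit's count.

13 measures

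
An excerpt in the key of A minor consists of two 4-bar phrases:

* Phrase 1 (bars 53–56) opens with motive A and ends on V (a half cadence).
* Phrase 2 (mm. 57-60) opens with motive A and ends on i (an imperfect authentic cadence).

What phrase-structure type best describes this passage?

Phrase 1 ends with a half cadence (weaker) and phrase 2 with an imperfect authentic cadence (stronger): antecedent + consequent = a period.
The two phrases open with the same material (A / A), so the period is parallel.

parallel period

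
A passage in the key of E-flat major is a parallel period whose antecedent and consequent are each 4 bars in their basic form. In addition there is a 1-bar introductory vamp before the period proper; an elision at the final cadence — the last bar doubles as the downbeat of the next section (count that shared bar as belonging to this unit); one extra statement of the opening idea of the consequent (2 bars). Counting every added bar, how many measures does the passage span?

Basic parallel period: 4 + 4 = 8 bars.
8 (basic form) + 1 (introduction) + 2 (extra statement) = 11.
The elision shares a bar with the next section but does not change this unit's count.

11 measures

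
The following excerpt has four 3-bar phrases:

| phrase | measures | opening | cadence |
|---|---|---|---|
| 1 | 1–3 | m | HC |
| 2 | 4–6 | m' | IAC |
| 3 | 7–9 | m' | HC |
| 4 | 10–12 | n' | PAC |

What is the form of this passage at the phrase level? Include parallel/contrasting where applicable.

Four phrases in two halves: the first half (bars 1–6) ends with an imperfect authentic cadence, the second (bars 7–12) with a perfect authentic cadence — a large antecedent–consequent pair, i.e. a double period.
Phrase 3 begins with the same material as phrase 1, making it parallel.

parallel double period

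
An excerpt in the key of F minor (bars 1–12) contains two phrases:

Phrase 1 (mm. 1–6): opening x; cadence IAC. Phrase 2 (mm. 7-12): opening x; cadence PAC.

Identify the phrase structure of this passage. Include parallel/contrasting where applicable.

parallel period

Phrase 1 ends with an imperfect authentic cadence (weaker) and phrase 2 with a perfect authentic cadence (stronger): antecedent + consequent = a period.
The two phrases open with the same material (x / x), so the period is parallel.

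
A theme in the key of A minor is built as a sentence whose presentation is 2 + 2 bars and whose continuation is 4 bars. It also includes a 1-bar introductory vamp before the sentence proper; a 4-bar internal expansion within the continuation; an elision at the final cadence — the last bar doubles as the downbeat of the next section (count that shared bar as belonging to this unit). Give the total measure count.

13 measures

Basic sentence: 2 + 2 + 4 = 8 bars.
8 (basic form) + 1 (introduction) + 4 (internal expansion) = 13.
The elision shares a bar with the next section but does not change this unit's count.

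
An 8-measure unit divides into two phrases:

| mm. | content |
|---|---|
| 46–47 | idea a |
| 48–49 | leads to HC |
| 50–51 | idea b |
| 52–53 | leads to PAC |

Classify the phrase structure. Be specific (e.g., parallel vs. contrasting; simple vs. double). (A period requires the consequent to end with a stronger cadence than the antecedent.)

Phrase 1 ends with a half cadence (weaker) and phrase 2 with a perfect authentic cadence (stronger): antecedent + consequent = a period.
The two phrases open with different material (a / b), so the period is contrasting.

contrasting period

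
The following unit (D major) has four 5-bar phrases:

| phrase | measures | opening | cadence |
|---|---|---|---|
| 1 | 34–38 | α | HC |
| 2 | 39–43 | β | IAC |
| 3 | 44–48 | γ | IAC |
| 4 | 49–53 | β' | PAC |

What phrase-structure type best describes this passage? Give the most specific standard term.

contrasting double period

Four phrases in two halves: the first half (bars 34–43) ends with an imperfect authentic cadence, the second (measures 44–53) with a perfect authentic cadence — a large antecedent–consequent pair, i.e. a double period.
Phrase 3 begins with different material from phrase 1, making it contrasting.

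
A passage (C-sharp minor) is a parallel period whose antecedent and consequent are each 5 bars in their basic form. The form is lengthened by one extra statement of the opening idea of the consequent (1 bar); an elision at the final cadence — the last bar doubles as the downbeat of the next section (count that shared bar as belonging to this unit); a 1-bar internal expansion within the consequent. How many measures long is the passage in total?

12 measures

Basic parallel period: 5 + 5 = 10 bars.
10 (basic form) + 1 (extra statement) + 1 (internal expansion) = 12.
The elision shares a bar with the next section but does not change this unit's count.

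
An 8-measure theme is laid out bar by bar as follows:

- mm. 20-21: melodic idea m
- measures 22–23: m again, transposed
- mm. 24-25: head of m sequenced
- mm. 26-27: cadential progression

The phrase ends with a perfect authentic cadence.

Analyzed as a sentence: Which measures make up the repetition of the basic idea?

measures 22–23

The presentation of a sentence is the basic idea (mm. 20–21) plus its repetition (mm. 22–23); the repetition of the basic idea is therefore measures 22-23.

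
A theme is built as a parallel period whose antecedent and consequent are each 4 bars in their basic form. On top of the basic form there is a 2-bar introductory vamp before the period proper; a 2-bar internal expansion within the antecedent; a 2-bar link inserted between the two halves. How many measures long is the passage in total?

14 measures

Basic parallel period: 4 + 4 = 8 bars.
8 (basic form) + 2 (introduction) + 2 (internal expansion) + 2 (link) = 14.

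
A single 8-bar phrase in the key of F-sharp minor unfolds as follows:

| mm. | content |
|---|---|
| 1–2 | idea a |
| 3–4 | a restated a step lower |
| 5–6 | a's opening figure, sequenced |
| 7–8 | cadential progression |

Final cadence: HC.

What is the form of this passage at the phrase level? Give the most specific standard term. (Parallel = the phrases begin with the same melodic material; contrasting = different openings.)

Basic idea (mm. 1–2) + its repetition (bars 3-4) form the presentation; fragmentation and cadence (mm. 5-8) form the continuation — the 8-bar whole is a sentence.

sentence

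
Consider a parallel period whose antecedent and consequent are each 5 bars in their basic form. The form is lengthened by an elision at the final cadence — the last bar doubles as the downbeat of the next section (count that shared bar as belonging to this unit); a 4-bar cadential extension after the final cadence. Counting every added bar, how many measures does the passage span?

14 measures

Basic parallel period: 5 + 5 = 10 bars.
10 (basic form) + 4 (cadential extension) = 14.
The elision shares a bar with the next section but does not change this unit's count.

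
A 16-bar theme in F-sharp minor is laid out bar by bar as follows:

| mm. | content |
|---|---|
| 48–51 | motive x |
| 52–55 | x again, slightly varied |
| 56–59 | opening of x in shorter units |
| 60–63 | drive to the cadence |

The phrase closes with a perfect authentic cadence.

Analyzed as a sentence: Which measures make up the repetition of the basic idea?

The presentation of a sentence is the basic idea (measures 48–51) plus its repetition (bars 52–55); the repetition of the basic idea is therefore bars 52–55.

measures 52–55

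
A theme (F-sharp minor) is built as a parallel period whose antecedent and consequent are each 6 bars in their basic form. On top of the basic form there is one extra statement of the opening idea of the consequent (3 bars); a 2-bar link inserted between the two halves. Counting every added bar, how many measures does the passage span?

Basic parallel period: 6 + 6 = 12 bars.
12 (basic form) + 3 (extra statement) + 2 (link) = 17.

17 measures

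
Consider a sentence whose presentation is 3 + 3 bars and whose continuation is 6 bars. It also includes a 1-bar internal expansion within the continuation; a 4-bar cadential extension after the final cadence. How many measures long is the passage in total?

17 measures

Basic sentence: 3 + 3 + 6 = 12 bars.
12 (basic form) + 1 (internal expansion) + 4 (cadential extension) = 17.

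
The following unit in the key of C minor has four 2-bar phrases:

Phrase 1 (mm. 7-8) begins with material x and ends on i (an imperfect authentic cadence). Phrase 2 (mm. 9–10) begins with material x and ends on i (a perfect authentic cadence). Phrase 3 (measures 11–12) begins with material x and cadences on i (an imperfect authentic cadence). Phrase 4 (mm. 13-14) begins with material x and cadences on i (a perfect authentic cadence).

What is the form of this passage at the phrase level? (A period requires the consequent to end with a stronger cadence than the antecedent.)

repeated period

The cadence pattern IAC–PAC–IAC–PAC is weak–strong twice, and phrases 3–4 restate phrases 1–2: a period heard twice, not a double period (which would end weakly at phrase 2).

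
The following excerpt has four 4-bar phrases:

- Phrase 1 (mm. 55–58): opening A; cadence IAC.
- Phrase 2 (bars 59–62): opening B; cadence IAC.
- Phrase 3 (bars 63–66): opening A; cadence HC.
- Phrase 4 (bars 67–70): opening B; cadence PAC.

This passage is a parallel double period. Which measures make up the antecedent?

measures 55–62

In a double period the four phrases pair into a large antecedent (phrases 1–2, ending imperfect authentic cadence) and a large consequent (phrases 3–4, ending perfect authentic cadence). The antecedent spans bars 55-62.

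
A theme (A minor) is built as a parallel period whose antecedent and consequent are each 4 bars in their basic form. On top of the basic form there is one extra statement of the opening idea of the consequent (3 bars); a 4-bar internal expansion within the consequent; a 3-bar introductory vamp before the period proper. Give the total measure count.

18 measures

Basic parallel period: 4 + 4 = 8 bars.
8 (basic form) + 3 (extra statement) + 4 (internal expansion) + 3 (introduction) = 18.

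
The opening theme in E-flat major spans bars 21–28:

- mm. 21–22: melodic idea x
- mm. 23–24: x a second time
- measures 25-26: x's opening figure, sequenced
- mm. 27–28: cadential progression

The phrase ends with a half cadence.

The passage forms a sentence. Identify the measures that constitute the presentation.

measures 21–24

The presentation of a sentence is the basic idea (mm. 21–22) plus its repetition (mm. 23–24); the presentation is therefore mm. 21-24.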